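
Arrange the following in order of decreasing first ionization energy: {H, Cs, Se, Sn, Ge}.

H > Se > Ge > Sn > Cs

H is in period 1, group 1; Ge is in period 4, group 14; Se is in period 4, group 16; Sn is in period 5, group 14; Cs is in period 6, group 1.
Across a period the outer electron is held more tightly (higher IE₁); down a group it sits in a higher shell, more shielded, and comes off more easily.
Here both period and group differ, so the two effects have to be weighed against each other.
Sn > Cs: relative to Cs, both the across-period and down-group shifts push Sn's first ionization energy up.
Ge > Sn: Ge sits above Sn in group 14, so the down-group effect alone puts Ge higher.
Se > Ge: both are in period 4; the period trend gives Se the larger value.
H > Se: the two effects oppose for this pair; the down-group effect wins (1312 vs 941 kJ/mol).
Approximate values (kJ/mol): H 1312, Ge 762, Se 941, Sn 709, Cs 376.
So from highest to lowest: H > Se > Ge > Sn > Cs.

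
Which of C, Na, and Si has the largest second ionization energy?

After 1 electron has been removed, what remains? C⁺ still has 3 valence electrons; Na⁺ is the bare [Ne] core; Si⁺ still has 3 valence electrons.
Breaking into a closed-shell core is much more expensive than removing a leftover valence electron — Na has the largest IE_2 here.
Valence configurations: C⁺ [He]2s²2p¹, Si⁺ [Ne]3s²3p¹.
The numbers (kJ/mol): C 2353, Na 4562, Si 1577.
Hence IE_2: Si < C < Na.

Na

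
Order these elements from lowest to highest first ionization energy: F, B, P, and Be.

B < Be < P < F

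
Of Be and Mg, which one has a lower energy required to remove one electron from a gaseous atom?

Mg

Be is in period 2, group 2; Mg is in period 3, group 2.
Removing the outermost electron gets harder across a period and easier down a group.
All are in group 2, so first ionization energy increases up the group.
So Mg has the lower energy required to remove one electron from a gaseous atom (Mg < Be).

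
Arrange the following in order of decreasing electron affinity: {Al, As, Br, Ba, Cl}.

Al is in period 3, group 13; Cl is in period 3, group 17; As is in period 4, group 15; Br is in period 4, group 17; Ba is in period 6, group 2.
Atoms with high Z_eff and room in the valence shell (especially the halogens) have the most exothermic electron affinities.
These span different periods and groups, so the two trends combine.
Al > Ba: relative to Ba, both the across-period and down-group shifts push Al's electron affinity up.
As > Al: the two effects oppose for this pair; the across-period effect wins (78 vs 42 kJ/mol).
Br > As: both are in period 4; the period trend gives Br the larger value.
Cl > Br: they share group 17; the group trend gives Cl the larger value.
Tabulated electron affinity (kJ/mol): Al 42, Cl 349, As 78, Br 325, Ba 14.
So from highest to lowest: Cl > Br > As > Al > Ba.

Cl > Br > As > Al > Ba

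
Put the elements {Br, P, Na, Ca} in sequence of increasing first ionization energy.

Na < Ca < P < Br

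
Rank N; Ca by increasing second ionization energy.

IE_2 is the cost of taking one more electron from the +1 cation: N⁺ still has 4 valence electrons; Ca⁺ still has 1 valence electron.
All are still removing valence electrons, so compare the +1 ions as you would atoms: IE_2 generally rises across a period (higher Z_eff) and falls down a group (larger shell), subject to the usual subshell exceptions.
Valence configurations: N⁺ [He]2s²2p², Ca⁺ [Ar]4s¹.
Tabulated IE_2 (kJ/mol): N 2856, Ca 1145.
Overall IE_2 order: Ca < N.

Ca < N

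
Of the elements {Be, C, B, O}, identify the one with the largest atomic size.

Be

Atomic radius shrinks across a period as nuclear charge pulls the same shell inward, and grows down a group as new shells are added.
All lie in period 2, so atomic radius increases right to left.
The largest atomic size among these belongs to Be.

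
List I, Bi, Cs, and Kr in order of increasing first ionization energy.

Cs < Bi < I < Kr

Kr is in period 4, group 18; I is in period 5, group 17; Cs is in period 6, group 1; Bi is in period 6, group 15.
First ionization energy rises across a period (greater Z_eff holds electrons more tightly) and falls down a group (valence electrons are farther from the nucleus).
These span different periods and groups, so the two trends combine.
Bi > Cs: both are in period 6; the period trend gives Bi the larger value.
I > Bi: relative to Bi, both the across-period and down-group shifts push I's first ionization energy up.
Kr > I: both effects reinforce here, so Kr is clearly the higher of the two.
Approximate values (kJ/mol): Kr 1351, I 1008, Cs 376, Bi 703.
So from lowest to highest: Cs < Bi < I < Kr.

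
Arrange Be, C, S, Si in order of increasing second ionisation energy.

IE_2 is the cost of taking one more electron from the +1 cation: Be⁺ still has 1 valence electron; C⁺ still has 3 valence electrons; S⁺ still has 5 valence electrons; Si⁺ still has 3 valence electrons.
All are still removing valence electrons, so compare the +1 ions as you would atoms: IE_2 generally rises across a period (higher Z_eff) and falls down a group (larger shell), subject to the usual subshell exceptions.
Valence configurations: Be⁺ [He]2s¹, C⁺ [He]2s²2p¹, S⁺ [Ne]3s²3p³, Si⁺ [Ne]3s²3p¹.
Tabulated IE_2 (kJ/mol): Be 1757, C 2353, S 2252, Si 1577.
So the second ionization energies run Si < Be < S < C.

Si < Be < S < C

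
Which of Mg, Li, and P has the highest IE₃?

Li

After 2 electrons have been removed, what remains? Mg²⁺ is the bare [Ne] core; Li²⁺ is already 1 electron into the core; P²⁺ still has 3 valence electrons.
Breaking into a closed-shell core is much more expensive than removing a leftover valence electron — Mg and Li have the largest IE_3 here.
The numbers (kJ/mol): Mg 7733, Li 11815, P 2914.
So the third ionization energies run P < Mg < Li.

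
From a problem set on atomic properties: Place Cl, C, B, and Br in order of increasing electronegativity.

B < C < Br < Cl

B is in period 2, group 13; C is in period 2, group 14; Cl is in period 3, group 17; Br is in period 4, group 17.
Electronegativity increases across a period and decreases down a group, tracking effective nuclear charge and atomic size.
Neither a single period nor a single group — weigh both effects.
C > B: both are in period 2; the period trend gives C the larger value.
Br > C: the two effects oppose for this pair; the across-period effect wins (2.96 vs 2.55).
Cl > Br: Cl sits above Br in group 17, so the down-group effect alone puts Cl higher.
Tabulated electronegativity (Pauling): B 2.04, C 2.55, Cl 3.16, Br 2.96.
So from lowest to highest: B < C < Br < Cl.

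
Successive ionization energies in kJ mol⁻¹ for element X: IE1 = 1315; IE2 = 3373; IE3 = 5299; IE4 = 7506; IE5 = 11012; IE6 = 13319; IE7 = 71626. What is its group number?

Look for the largest jump between consecutive ionization energies: IE7/IE6 ≈ 5.4, far larger than any earlier ratio.
That jump marks the point where a core electron is being removed. So the atom has 6 valence electrons.
A main-group element with 6 valence electrons is in group 16.

Group 16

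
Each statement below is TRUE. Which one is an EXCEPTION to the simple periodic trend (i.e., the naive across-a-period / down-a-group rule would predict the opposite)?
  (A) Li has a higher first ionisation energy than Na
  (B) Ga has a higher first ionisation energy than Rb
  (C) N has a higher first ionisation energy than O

(C)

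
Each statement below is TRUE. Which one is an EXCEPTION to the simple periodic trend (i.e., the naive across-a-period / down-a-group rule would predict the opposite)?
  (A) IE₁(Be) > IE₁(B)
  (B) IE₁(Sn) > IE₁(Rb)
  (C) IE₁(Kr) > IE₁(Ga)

(A)

The general trend: first ionisation energy increases across a period and decreases down a group.
(A) Be (period 2, group 2) vs B (period 2, group 13): the stated order contradicts the simple trend.
(B) Sn (period 5, group 14) vs Rb (period 5, group 1): the stated order agrees with the simple trend.
(C) Kr (period 4, group 18) vs Ga (period 4, group 13): the stated order agrees with the simple trend.
The exception is (A): removing B's lone 2p electron is easier than breaking Be's filled 2s².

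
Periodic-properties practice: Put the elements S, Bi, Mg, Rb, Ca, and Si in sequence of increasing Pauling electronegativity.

Rb < Ca < Mg < Si < Bi < S

Electronegativity increases across a period and decreases down a group, tracking effective nuclear charge and atomic size.
Neither a single period nor a single group — weigh both effects.
Ca > Rb: relative to Rb, both the across-period and down-group shifts push Ca's electronegativity up.
Mg > Ca: they share group 2; the group trend gives Mg the larger value.
Si > Mg: both are in period 3; the period trend gives Si the larger value.
Bi > Si: the two effects oppose for this pair; the across-period effect wins (2.02 vs 1.90).
S > Bi: both effects reinforce here, so S is clearly the higher of the two.
Tabulated electronegativity (Pauling): Mg 1.31, Si 1.90, S 2.58, Ca 1.00, Rb 0.82, Bi 2.02.
So from lowest to highest: Rb < Ca < Mg < Si < Bi < S.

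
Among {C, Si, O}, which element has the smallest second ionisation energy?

Si

After 1 electron has been removed, what remains? C⁺ still has 3 valence electrons; Si⁺ still has 3 valence electrons; O⁺ still has 5 valence electrons.
All are still removing valence electrons, so compare the +1 ions as you would atoms: IE_2 generally rises across a period (higher Z_eff) and falls down a group (larger shell), subject to the usual subshell exceptions.
Valence configurations: C⁺ [He]2s²2p¹, Si⁺ [Ne]3s²3p¹, O⁺ [He]2s²2p³.
Tabulated IE_2 (kJ/mol): C 2353, Si 1577, O 3388.
Overall IE_2 order: Si < C < O.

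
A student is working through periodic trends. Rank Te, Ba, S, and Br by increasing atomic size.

S < Br < Te < Ba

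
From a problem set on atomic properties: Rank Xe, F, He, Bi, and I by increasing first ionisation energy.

He is in period 1, group 18; F is in period 2, group 17; I is in period 5, group 17; Xe is in period 5, group 18; Bi is in period 6, group 15.
First ionization energy rises across a period (greater Z_eff holds electrons more tightly) and falls down a group (valence electrons are farther from the nucleus).
Neither a single period nor a single group — weigh both effects.
I > Bi: both effects reinforce here, so I is clearly the higher of the two.
Xe > I: both are in period 5; the period trend gives Xe the larger value.
F > Xe: the two effects oppose for this pair; the down-group effect wins (1681 vs 1170 kJ/mol).
He > F: relative to F, both the across-period and down-group shifts push He's first ionization energy up.
Tabulated first ionization energy (kJ/mol): He 2372, F 1681, I 1008, Xe 1170, Bi 703.
So from lowest to highest: Bi < I < Xe < F < He.

Bi < I < Xe < F < He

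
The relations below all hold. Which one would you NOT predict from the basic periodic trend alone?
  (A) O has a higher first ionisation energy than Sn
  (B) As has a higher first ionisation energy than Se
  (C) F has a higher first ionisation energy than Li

The general trend: first ionisation energy increases across a period and decreases down a group.
(A) O (period 2, group 16) vs Sn (period 5, group 14): the stated order agrees with the simple trend.
(B) As (period 4, group 15) vs Se (period 4, group 16): the stated order contradicts the simple trend.
(C) F (period 2, group 17) vs Li (period 2, group 1): the stated order agrees with the simple trend.
The exception is (B): Se (4p⁴) ionizes more easily than half-filled As (4p³).

(B)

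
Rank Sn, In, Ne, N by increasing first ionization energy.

In < Sn < N < Ne

N is in period 2, group 15; Ne is in period 2, group 18; In is in period 5, group 13; Sn is in period 5, group 14.
IE₁ increases left→right with effective nuclear charge and decreases top→bottom as the valence shell moves farther out.
Neither a single period nor a single group — weigh both effects.
Sn > In: Sn lies to the right of In in period 5, so the across-period effect alone puts Sn higher.
N > Sn: relative to Sn, both the across-period and down-group shifts push N's first ionization energy up.
Ne > N: Ne lies to the right of N in period 2, so the across-period effect alone puts Ne higher.
For reference (kJ/mol): N 1402, Ne 2081, In 558, Sn 709.
So from lowest to highest: In < Sn < N < Ne.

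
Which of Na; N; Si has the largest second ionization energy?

Na

Consider each +1 ion: Na⁺ is the bare [Ne] core; N⁺ still has 4 valence electrons; Si⁺ still has 3 valence electrons.
Core electrons are held far more tightly than valence electrons, so Na tops the IE_2 order.
Valence configurations: N⁺ [He]2s²2p², Si⁺ [Ne]3s²3p¹.
Approximate IE_2 values (kJ/mol): Na 4562, N 2856, Si 1577.
Hence IE_2: Si < N < Na.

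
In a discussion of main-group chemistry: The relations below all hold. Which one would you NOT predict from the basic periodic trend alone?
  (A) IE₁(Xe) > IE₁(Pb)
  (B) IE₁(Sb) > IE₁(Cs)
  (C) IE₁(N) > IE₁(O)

(C)

The general trend: first ionization energy increases across a period and decreases down a group.
(A) Xe (period 5, group 18) vs Pb (period 6, group 14): the stated order agrees with the simple trend.
(B) Sb (period 5, group 15) vs Cs (period 6, group 1): the stated order agrees with the simple trend.
(C) N (period 2, group 15) vs O (period 2, group 16): the stated order contradicts the simple trend.
The exception is (C): pairing an electron in O's 2p⁴ costs repulsion energy, so O ionizes more easily than half-filled N (2p³).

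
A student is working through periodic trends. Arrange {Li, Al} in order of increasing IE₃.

Al, Li

The third ionization energy removes an electron from the +2 ion. For each element: Li²⁺ is already 1 electron into the core; Al²⁺ still has 1 valence electron.
Core electrons are held far more tightly than valence electrons, so Li tops the IE_3 order.
Approximate IE_3 values (kJ/mol): Li 11815, Al 2745.
Hence IE_3: Al < Li.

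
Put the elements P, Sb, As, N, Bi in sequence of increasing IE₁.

Bi, Sb, As, P, N

IE₁ increases left→right with effective nuclear charge and decreases top→bottom as the valence shell moves farther out.
All are in group 15, so first ionization energy increases up the group.
So from lowest to highest: Bi < Sb < As < P < N.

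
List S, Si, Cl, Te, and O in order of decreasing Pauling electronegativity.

O > Cl > S > Te > Si

Electronegativity increases across a period and decreases down a group, tracking effective nuclear charge and atomic size.
Neither a single period nor a single group — weigh both effects.
Te > Si: the two effects oppose for this pair; the across-period effect wins (2.10 vs 1.90).
S > Te: S sits above Te in group 16, so the down-group effect alone puts S higher.
Cl > S: both are in period 3; the period trend gives Cl the larger value.
O > Cl: period and group pull opposite ways; the down-group shift dominates (3.44 vs 3.16).
Approximate values (Pauling): O 3.44, Si 1.90, S 2.58, Cl 3.16, Te 2.10.
So from highest to lowest: O > Cl > S > Te > Si.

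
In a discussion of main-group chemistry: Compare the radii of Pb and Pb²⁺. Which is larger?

Forming Pb²⁺ removes 2 electrons from Pb. Fewer electrons for the same nuclear charge means less shielding and a higher Z_eff on the remaining electrons.
A cation is smaller than its parent atom: Pb²⁺ < Pb.

Pb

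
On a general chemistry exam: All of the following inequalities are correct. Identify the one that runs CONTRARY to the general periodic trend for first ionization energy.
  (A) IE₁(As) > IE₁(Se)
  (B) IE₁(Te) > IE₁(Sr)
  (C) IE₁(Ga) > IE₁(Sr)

(A)

The general trend: first ionization energy increases across a period and decreases down a group.
(A) As (period 4, group 15) vs Se (period 4, group 16): the stated order contradicts the simple trend.
(B) Te (period 5, group 16) vs Sr (period 5, group 2): the stated order agrees with the simple trend.
(C) Ga (period 4, group 13) vs Sr (period 5, group 2): the stated order agrees with the simple trend.
The exception is (A): Se (4p⁴) ionizes more easily than half-filled As (4p³).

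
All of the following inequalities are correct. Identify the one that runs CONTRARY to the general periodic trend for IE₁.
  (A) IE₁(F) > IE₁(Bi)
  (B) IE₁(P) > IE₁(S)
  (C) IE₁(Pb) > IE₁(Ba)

(B)

The general trend: IE₁ increases across a period and decreases down a group.
(A) F (period 2, group 17) vs Bi (period 6, group 15): the stated order agrees with the simple trend.
(B) P (period 3, group 15) vs S (period 3, group 16): the stated order contradicts the simple trend.
(C) Pb (period 6, group 14) vs Ba (period 6, group 2): the stated order agrees with the simple trend.
The exception is (B): S (3p⁴) ionizes more easily than half-filled P (3p³) because the paired 3p electron in S is pushed out by e⁻–e⁻ repulsion.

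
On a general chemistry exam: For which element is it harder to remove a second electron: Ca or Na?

IE_2 is the cost of taking one more electron from the +1 cation: Ca⁺ still has 1 valence electron; Na⁺ is the bare [Ne] core.
Pulling an electron out of a noble-gas core costs far more than removing a remaining valence electron, so Na sits at the high end of IE_2.
Tabulated IE_2 (kJ/mol): Ca 1145, Na 4562.
So the second ionization energies run Ca < Na.

Na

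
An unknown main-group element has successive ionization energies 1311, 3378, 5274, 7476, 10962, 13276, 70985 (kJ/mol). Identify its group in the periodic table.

Group 16

Look for the largest jump between consecutive ionization energies: IE7/IE6 ≈ 5.3, far larger than any earlier ratio.
That jump marks the point where a core electron is being removed. So the atom has 6 valence electrons.
A main-group element with 6 valence electrons is in group 16.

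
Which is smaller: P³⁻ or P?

Forming P³⁻ adds 3 electrons to P. More electron–electron repulsion in the same shell, with unchanged nuclear charge, lets the cloud expand.
An anion is larger than its parent atom: P³⁻ > P.

P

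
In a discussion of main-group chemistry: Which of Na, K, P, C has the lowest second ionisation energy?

P

IE_2 is the cost of taking one more electron from the +1 cation: Na⁺ is the bare [Ne] core; K⁺ is the bare [Ar] core; P⁺ still has 4 valence electrons; C⁺ still has 3 valence electrons.
Pulling an electron out of a noble-gas core costs far more than removing a remaining valence electron, so K and Na sit at the high end of IE_2.
Valence configurations: P⁺ [Ne]3s²3p², C⁺ [He]2s²2p¹.
Approximate IE_2 values (kJ/mol): Na 4562, K 3052, P 1907, C 2353.
Overall IE_2 order: P < C < K < Na.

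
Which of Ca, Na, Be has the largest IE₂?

Na

IE_2 is the cost of taking one more electron from the +1 cation: Ca⁺ still has 1 valence electron; Na⁺ is the bare [Ne] core; Be⁺ still has 1 valence electron.
Breaking into a closed-shell core is much more expensive than removing a leftover valence electron — Na has the largest IE_2 here.
Valence configurations: Ca⁺ [Ar]4s¹, Be⁺ [He]2s¹.
Approximate IE_2 values (kJ/mol): Ca 1145, Na 4562, Be 1757.
Overall IE_2 order: Ca < Be < Na.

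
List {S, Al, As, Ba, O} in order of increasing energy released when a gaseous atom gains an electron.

Ba < Al < As < O < S

Electron affinity generally becomes more exothermic across a period toward the halogens and less exothermic down a group.
Neither a single period nor a single group — weigh both effects.
Al > Ba: relative to Ba, both the across-period and down-group shifts push Al's electron affinity up.
As > Al: the two effects oppose for this pair; the across-period effect wins (78 vs 42 kJ/mol).
O > As: both effects reinforce here, so O is clearly the higher of the two.
S > O: this pair runs against the simple trend — see the exception note.
Note the exception: S has a higher electron affinity than O, contrary to the simple trend — the compact 2p subshell of O repels the added electron more than S's larger 3p does.
Tabulated electron affinity (kJ/mol): O 141, Al 42, S 200, As 78, Ba 14.
So from lowest to highest: Ba < Al < As < O < S.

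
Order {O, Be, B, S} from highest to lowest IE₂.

The second ionization energy removes an electron from the +1 ion. For each element: O⁺ still has 5 valence electrons; Be⁺ still has 1 valence electron; B⁺ still has 2 valence electrons; S⁺ still has 5 valence electrons.
All are still removing valence electrons, so compare the +1 ions as you would atoms: IE_2 generally rises across a period (higher Z_eff) and falls down a group (larger shell), subject to the usual subshell exceptions.
Valence configurations: O⁺ [He]2s²2p³, Be⁺ [He]2s¹, B⁺ [He]2s², S⁺ [Ne]3s²3p³.
Tabulated IE_2 (kJ/mol): O 3388, Be 1757, B 2427, S 2252.
So the second ionization energies run Be < S < B < O.

O > B > S > Be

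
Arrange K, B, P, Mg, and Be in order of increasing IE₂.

After 1 electron has been removed, what remains? K⁺ is the bare [Ar] core; B⁺ still has 2 valence electrons; P⁺ still has 4 valence electrons; Mg⁺ still has 1 valence electron; Be⁺ still has 1 valence electron.
Breaking into a closed-shell core is much more expensive than removing a leftover valence electron — K has the largest IE_2 here.
Valence configurations: B⁺ [He]2s², P⁺ [Ne]3s²3p², Mg⁺ [Ne]3s¹, Be⁺ [He]2s¹.
The numbers (kJ/mol): K 3052, B 2427, P 1907, Mg 1451, Be 1757.
Overall IE_2 order: Mg < Be < P < B < K.

Mg, Be, P, B, K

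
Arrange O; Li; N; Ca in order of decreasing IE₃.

Li, O, Ca, N

The third ionization energy removes an electron from the +2 ion. For each element: O²⁺ still has 4 valence electrons; Li²⁺ is already 1 electron into the core; N²⁺ still has 3 valence electrons; Ca²⁺ is the bare [Ar] core.
Usually core removal costs more than valence removal, but here the competition is close: a tightly held n=2 valence electron can cost more to remove than an n=3 core electron, so the actual values have to decide it.
Valence configurations: O²⁺ [He]2s²2p², N²⁺ [He]2s²2p¹.
Tabulated IE_3 (kJ/mol): O 5300, Li 11815, N 4578, Ca 4912.
Hence IE_3: N < Ca < O < Li.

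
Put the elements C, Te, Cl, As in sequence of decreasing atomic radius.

Te, As, Cl, C

C is in period 2, group 14; Cl is in period 3, group 17; As is in period 4, group 15; Te is in period 5, group 16.
Atomic radius shrinks across a period as nuclear charge pulls the same shell inward, and grows down a group as new shells are added.
Here both period and group differ, so the two effects have to be weighed against each other.
Cl > C: period and group pull opposite ways; the down-group shift dominates (99 vs 75 pm).
As > Cl: both effects reinforce here, so As is clearly the larger of the two.
Te > As: the two effects oppose for this pair; the down-group effect wins (136 vs 121 pm).
Tabulated atomic radius (pm): C 75, Cl 99, As 121, Te 136.
So from largest to smallest: Te > As > Cl > C.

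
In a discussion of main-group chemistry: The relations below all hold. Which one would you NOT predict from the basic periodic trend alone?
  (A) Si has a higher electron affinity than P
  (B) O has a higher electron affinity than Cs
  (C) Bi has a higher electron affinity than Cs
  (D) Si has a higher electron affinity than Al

The general trend: electron affinity increases across a period and decreases down a group.
(A) Si (period 3, group 14) vs P (period 3, group 15): the stated order contradicts the simple trend.
(B) O (period 2, group 16) vs Cs (period 6, group 1): the stated order agrees with the simple trend.
(C) Bi (period 6, group 15) vs Cs (period 6, group 1): the stated order agrees with the simple trend.
(D) Si (period 3, group 14) vs Al (period 3, group 13): the stated order agrees with the simple trend.
The exception is (A): adding an electron to P's half-filled 3p³ is unfavourable, so Si (3p²) has the more exothermic EA.

(A)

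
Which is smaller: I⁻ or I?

Forming I⁻ adds 1 electron to I. More electron–electron repulsion in the same shell, with unchanged nuclear charge, lets the cloud expand.
An anion is larger than its parent atom: I⁻ > I.

I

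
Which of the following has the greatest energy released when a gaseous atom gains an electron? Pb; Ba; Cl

Cl is in period 3, group 17; Ba is in period 6, group 2; Pb is in period 6, group 14.
Adding an electron releases more energy for atoms nearer the top right (short of the noble gases).
Neither a single period nor a single group — weigh both effects.
Pb > Ba: both are in period 6; the period trend gives Pb the larger value.
Cl > Pb: relative to Pb, both the across-period and down-group shifts push Cl's electron affinity up.
Tabulated electron affinity (kJ/mol): Cl 349, Ba 14, Pb 35.
The greatest energy released when a gaseous atom gains an electron among these belongs to Cl.

Cl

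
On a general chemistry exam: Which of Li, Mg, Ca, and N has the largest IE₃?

Li

IE_3 is the cost of taking one more electron from the +2 cation: Li²⁺ is already 1 electron into the core; Mg²⁺ is the bare [Ne] core; Ca²⁺ is the bare [Ar] core; N²⁺ still has 3 valence electrons.
Pulling an electron out of a noble-gas core costs far more than removing a remaining valence electron, so Ca, Mg and Li sit at the high end of IE_3.
Tabulated IE_3 (kJ/mol): Li 11815, Mg 7733, Ca 4912, N 4578.
Putting it together, IE_3: N < Ca < Mg < Li.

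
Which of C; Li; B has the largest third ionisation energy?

After 2 electrons have been removed, what remains? C²⁺ still has 2 valence electrons; Li²⁺ is already 1 electron into the core; B²⁺ still has 1 valence electron.
Core electrons are held far more tightly than valence electrons, so Li tops the IE_3 order.
Valence configurations: C²⁺ [He]2s², B²⁺ [He]2s¹.
Tabulated IE_3 (kJ/mol): C 4620, Li 11815, B 3660.
Hence IE_3: B < C < Li.

Li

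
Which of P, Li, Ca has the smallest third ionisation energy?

P

The third ionization energy removes an electron from the +2 ion. For each element: P²⁺ still has 3 valence electrons; Li²⁺ is already 1 electron into the core; Ca²⁺ is the bare [Ar] core.
Pulling an electron out of a noble-gas core costs far more than removing a remaining valence electron, so Ca and Li sit at the high end of IE_3.
Tabulated IE_3 (kJ/mol): P 2914, Li 11815, Ca 4912.
So the third ionization energies run P < Ca < Li.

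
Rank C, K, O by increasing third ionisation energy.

After 2 electrons have been removed, what remains? C²⁺ still has 2 valence electrons; K²⁺ is already 1 electron into the core; O²⁺ still has 4 valence electrons.
Usually core removal costs more than valence removal, but here the competition is close: a tightly held n=2 valence electron can cost more to remove than an n=3 core electron, so the actual values have to decide it.
Valence configurations: C²⁺ [He]2s², O²⁺ [He]2s²2p².
Approximate IE_3 values (kJ/mol): C 4620, K 4420, O 5300.
Hence IE_3: K < C < O.

K < C < O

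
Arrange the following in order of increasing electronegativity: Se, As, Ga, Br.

Ga < As < Se < Br

Ga is in period 4, group 13; As is in period 4, group 15; Se is in period 4, group 16; Br is in period 4, group 17.
EN rises left→right (higher Z_eff, smaller atoms) and falls top→bottom (larger, more shielded atoms).
All lie in period 4, so electronegativity increases left to right.
So from lowest to highest: Ga < As < Se < Br.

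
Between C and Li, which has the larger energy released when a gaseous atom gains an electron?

C

Li is in period 2, group 1; C is in period 2, group 14.
Atoms with high Z_eff and room in the valence shell (especially the halogens) have the most exothermic electron affinities.
All lie in period 2, so electron affinity increases left to right.
So C has the larger energy released when a gaseous atom gains an electron (C > Li).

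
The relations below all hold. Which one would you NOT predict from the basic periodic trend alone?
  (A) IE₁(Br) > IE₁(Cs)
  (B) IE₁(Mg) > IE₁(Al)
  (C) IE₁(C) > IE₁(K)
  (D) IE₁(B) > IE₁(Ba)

(B)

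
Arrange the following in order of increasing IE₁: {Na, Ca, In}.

Na, In, Ca

Removing the outermost electron gets harder across a period and easier down a group.
A diagonal step moves right (one effect) and down (the opposite effect) at once.
In > Na: the two effects oppose for this pair; the across-period effect wins (558 vs 496 kJ/mol).
Ca > In: period and group pull opposite ways; the down-group shift dominates (590 vs 558 kJ/mol).
For reference (kJ/mol): Na 496, Ca 590, In 558.
So from lowest to highest: Na < In < Ca.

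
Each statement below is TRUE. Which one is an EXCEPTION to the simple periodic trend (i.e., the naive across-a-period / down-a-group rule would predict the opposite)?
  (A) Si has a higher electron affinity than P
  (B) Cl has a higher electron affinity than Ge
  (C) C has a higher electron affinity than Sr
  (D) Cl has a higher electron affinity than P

(A)

The general trend: electron affinity increases across a period and decreases down a group.
(A) Si (period 3, group 14) vs P (period 3, group 15): the stated order contradicts the simple trend.
(B) Cl (period 3, group 17) vs Ge (period 4, group 14): the stated order agrees with the simple trend.
(C) C (period 2, group 14) vs Sr (period 5, group 2): the stated order agrees with the simple trend.
(D) Cl (period 3, group 17) vs P (period 3, group 15): the stated order agrees with the simple trend.
The exception is (A): adding an electron to P's half-filled 3p³ is unfavourable, so Si (3p²) has the more exothermic EA.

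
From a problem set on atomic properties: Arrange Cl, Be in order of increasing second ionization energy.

The second ionization energy removes an electron from the +1 ion. For each element: Cl⁺ still has 6 valence electrons; Be⁺ still has 1 valence electron.
All are still removing valence electrons, so compare the +1 ions as you would atoms: IE_2 generally rises across a period (higher Z_eff) and falls down a group (larger shell), subject to the usual subshell exceptions.
Valence configurations: Cl⁺ [Ne]3s²3p⁴, Be⁺ [He]2s¹.
The numbers (kJ/mol): Cl 2298, Be 1757.
Overall IE_2 order: Be < Cl.

Be < Cl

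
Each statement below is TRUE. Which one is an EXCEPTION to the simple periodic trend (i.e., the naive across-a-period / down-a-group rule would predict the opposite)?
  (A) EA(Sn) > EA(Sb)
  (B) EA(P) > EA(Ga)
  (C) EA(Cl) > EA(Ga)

The general trend: electron affinity increases across a period and decreases down a group.
(A) Sn (period 5, group 14) vs Sb (period 5, group 15): the stated order contradicts the simple trend.
(B) P (period 3, group 15) vs Ga (period 4, group 13): the stated order agrees with the simple trend.
(C) Cl (period 3, group 17) vs Ga (period 4, group 13): the stated order agrees with the simple trend.
The exception is (A): adding an electron to Sb's half-filled 5p³ is unfavourable, so Sn has the more exothermic EA.

(A)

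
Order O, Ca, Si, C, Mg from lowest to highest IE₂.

Ca < Mg < Si < C < O

After 1 electron has been removed, what remains? O⁺ still has 5 valence electrons; Ca⁺ still has 1 valence electron; Si⁺ still has 3 valence electrons; C⁺ still has 3 valence electrons; Mg⁺ still has 1 valence electron.
All are still removing valence electrons, so compare the +1 ions as you would atoms: IE_2 generally rises across a period (higher Z_eff) and falls down a group (larger shell), subject to the usual subshell exceptions.
Valence configurations: O⁺ [He]2s²2p³, Ca⁺ [Ar]4s¹, Si⁺ [Ne]3s²3p¹, C⁺ [He]2s²2p¹, Mg⁺ [Ne]3s¹.
Tabulated IE_2 (kJ/mol): O 3388, Ca 1145, Si 1577, C 2353, Mg 1451.
Overall IE_2 order: Ca < Mg < Si < C < O.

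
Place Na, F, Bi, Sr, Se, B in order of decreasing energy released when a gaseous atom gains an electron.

F, Se, Bi, Na, B, Sr

B is in period 2, group 13; F is in period 2, group 17; Na is in period 3, group 1; Se is in period 4, group 16; Sr is in period 5, group 2; Bi is in period 6, group 15.
EA tends to increase across a period and decrease down a group, though the pattern is less regular than for IE or radius.
These span different periods and groups, so the two trends combine.
B > Sr: relative to Sr, both the across-period and down-group shifts push B's electron affinity up.
Na > B: this pair runs against the simple trend — see the exception note.
Bi > Na: the two effects oppose for this pair; the across-period effect wins (91 vs 53 kJ/mol).
Se > Bi: relative to Bi, both the across-period and down-group shifts push Se's electron affinity up.
F > Se: both effects reinforce here, so F is clearly the higher of the two.
Note the exception: Na has a higher electron affinity than B, contrary to the simple trend — B's ns²np¹ configuration gives only a small electron affinity — the sparsely filled np subshell binds an added electron weakly.
Tabulated electron affinity (kJ/mol): B 27, F 328, Na 53, Se 195, Sr 5, Bi 91.
So from highest to lowest: F > Se > Bi > Na > B > Sr.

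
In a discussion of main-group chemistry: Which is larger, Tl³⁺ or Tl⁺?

Tl⁺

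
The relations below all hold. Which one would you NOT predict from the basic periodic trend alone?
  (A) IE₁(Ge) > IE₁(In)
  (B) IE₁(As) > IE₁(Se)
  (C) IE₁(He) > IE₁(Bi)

(B)

The general trend: first ionization energy increases across a period and decreases down a group.
(A) Ge (period 4, group 14) vs In (period 5, group 13): the stated order agrees with the simple trend.
(B) As (period 4, group 15) vs Se (period 4, group 16): the stated order contradicts the simple trend.
(C) He (period 1, group 18) vs Bi (period 6, group 15): the stated order agrees with the simple trend.
The exception is (B): Se (4p⁴) ionizes more easily than half-filled As (4p³).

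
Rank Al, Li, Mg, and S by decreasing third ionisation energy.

After 2 electrons have been removed, what remains? Al²⁺ still has 1 valence electron; Li²⁺ is already 1 electron into the core; Mg²⁺ is the bare [Ne] core; S²⁺ still has 4 valence electrons.
Core electrons are held far more tightly than valence electrons, so Mg and Li top the IE_3 order.
Valence configurations: Al²⁺ [Ne]3s¹, S²⁺ [Ne]3s²3p².
The numbers (kJ/mol): Al 2745, Li 11815, Mg 7733, S 3357.
Hence IE_3: Al < S < Mg < Li.

Li > Mg > S > Al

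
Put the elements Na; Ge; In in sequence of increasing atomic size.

Radius decreases left→right (rising Z_eff, same n) and increases top→bottom (higher n).
Here both period and group differ, so the two effects have to be weighed against each other.
In > Ge: both effects reinforce here, so In is clearly the larger of the two.
Na > In: the two effects oppose for this pair; the across-period effect wins (155 vs 142 pm).
For reference (pm): Na 155, Ge 121, In 142.
So from smallest to largest: Ge < In < Na.

Ge < In < Na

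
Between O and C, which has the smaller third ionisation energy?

C

IE_3 is the cost of taking one more electron from the +2 cation: O²⁺ still has 4 valence electrons; C²⁺ still has 2 valence electrons.
All are still removing valence electrons, so compare the +2 ions as you would atoms: IE_3 generally rises across a period (higher Z_eff) and falls down a group (larger shell), subject to the usual subshell exceptions.
Valence configurations: O²⁺ [He]2s²2p², C²⁺ [He]2s².
The numbers (kJ/mol): O 5300, C 4620.
So the third ionization energies run C < O.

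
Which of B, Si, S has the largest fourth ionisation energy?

After 3 electrons have been removed, what remains? B³⁺ is the bare [He] core; Si³⁺ still has 1 valence electron; S³⁺ still has 3 valence electrons.
Breaking into a closed-shell core is much more expensive than removing a leftover valence electron — B has the largest IE_4 here.
Valence configurations: Si³⁺ [Ne]3s¹, S³⁺ [Ne]3s²3p¹.
The numbers (kJ/mol): B 25026, Si 4356, S 4556.
Hence IE_4: Si < S < B.

B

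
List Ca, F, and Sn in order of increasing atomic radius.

F is in period 2, group 17; Ca is in period 4, group 2; Sn is in period 5, group 14.
Across a period the added protons contract the valence shell; down a group each new principal shell makes the atom larger.
These span different periods and groups, so the two trends combine.
Sn > F: both effects reinforce here, so Sn is clearly the larger of the two.
Ca > Sn: period and group pull opposite ways; the across-period shift dominates (171 vs 140 pm).
For reference (pm): F 64, Ca 171, Sn 140.
So from smallest to largest: F < Sn < Ca.

F < Sn < Ca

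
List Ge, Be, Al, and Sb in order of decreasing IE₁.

Be is in period 2, group 2; Al is in period 3, group 13; Ge is in period 4, group 14; Sb is in period 5, group 15.
IE₁ increases left→right with effective nuclear charge and decreases top→bottom as the valence shell moves farther out.
A diagonal step moves right (one effect) and down (the opposite effect) at once.
Ge > Al: the two effects oppose for this pair; the across-period effect wins (762 vs 578 kJ/mol).
Sb > Ge: the two effects oppose for this pair; the across-period effect wins (831 vs 762 kJ/mol).
Be > Sb: the two effects oppose for this pair; the down-group effect wins (900 vs 831 kJ/mol).
Approximate values (kJ/mol): Be 900, Al 578, Ge 762, Sb 831.
So from highest to lowest: Be > Sb > Ge > Al.

Be, Sb, Ge, Al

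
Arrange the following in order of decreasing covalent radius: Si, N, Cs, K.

Radius decreases left→right (rising Z_eff, same n) and increases top→bottom (higher n).
Here both period and group differ, so the two effects have to be weighed against each other.
Si > N: relative to N, both the across-period and down-group shifts push Si's atomic radius up.
K > Si: both effects reinforce here, so K is clearly the larger of the two.
Cs > K: they share group 1; the group trend gives Cs the larger value.
For reference (pm): N 71, Si 116, K 196, Cs 232.
So from largest to smallest: Cs > K > Si > N.

Cs > K > Si > N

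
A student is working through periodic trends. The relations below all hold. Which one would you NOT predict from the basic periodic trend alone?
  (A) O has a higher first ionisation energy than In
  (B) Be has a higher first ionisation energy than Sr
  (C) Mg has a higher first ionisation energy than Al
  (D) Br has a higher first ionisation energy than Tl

(C)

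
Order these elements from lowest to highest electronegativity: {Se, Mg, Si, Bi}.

Mg < Si < Bi < Se

EN rises left→right (higher Z_eff, smaller atoms) and falls top→bottom (larger, more shielded atoms).
These span different periods and groups, so the two trends combine.
Si > Mg: Si lies to the right of Mg in period 3, so the across-period effect alone puts Si higher.
Bi > Si: the two effects oppose for this pair; the across-period effect wins (2.02 vs 1.90).
Se > Bi: relative to Bi, both the across-period and down-group shifts push Se's electronegativity up.
Tabulated electronegativity (Pauling): Mg 1.31, Si 1.90, Se 2.55, Bi 2.02.
So from lowest to highest: Mg < Si < Bi < Se.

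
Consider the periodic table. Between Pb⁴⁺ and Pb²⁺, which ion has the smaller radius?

Pb⁴⁺

Both ions have Z = 82 protons, but Pb⁴⁺ has lost more electrons, so its remaining electrons feel a larger effective nuclear charge per electron and are pulled in more tightly.
Higher positive charge → smaller ion, so Pb²⁺ > Pb⁴⁺.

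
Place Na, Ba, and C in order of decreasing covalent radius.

C is in period 2, group 14; Na is in period 3, group 1; Ba is in period 6, group 2.
Moving right in a period, electrons are added to the same shell under a stronger nuclear pull, so atoms get smaller; moving down, a new shell is opened and atoms get larger.
Neither a single period nor a single group — weigh both effects.
Na > C: relative to C, both the across-period and down-group shifts push Na's atomic radius up.
Ba > Na: the two effects oppose for this pair; the down-group effect wins (196 vs 155 pm).
Approximate values (pm): C 75, Na 155, Ba 196.
So from largest to smallest: Ba > Na > C.

Ba, Na, C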